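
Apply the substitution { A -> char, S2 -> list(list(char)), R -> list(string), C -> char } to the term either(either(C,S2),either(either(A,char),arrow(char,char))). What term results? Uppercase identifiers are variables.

Replace each occurrence of A with char.
Replace each occurrence of S2 with list(list(char)).
Replace each occurrence of C with char.
Result: either(either(char,list(list(char))),either(either(char,char),arrow(char,char))).

either(either(char,list(list(char))),either(either(char,char),arrow(char,char)))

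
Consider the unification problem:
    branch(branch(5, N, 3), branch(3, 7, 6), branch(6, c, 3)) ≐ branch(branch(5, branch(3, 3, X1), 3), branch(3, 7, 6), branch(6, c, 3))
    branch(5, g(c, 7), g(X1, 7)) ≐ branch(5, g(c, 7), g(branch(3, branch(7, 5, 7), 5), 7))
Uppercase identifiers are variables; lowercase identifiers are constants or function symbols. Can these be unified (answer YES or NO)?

Decompose branch/3: branch(5, N, 3) ≐ branch(5, branch(3, 3, X1), 3),  branch(3, 7, 6) ≐ branch(3, 7, 6),  branch(6, c, 3) ≐ branch(6, c, 3).
Decompose branch/3: 5 ≐ 5,  N ≐ branch(3, 3, X1),  3 ≐ 3.
Delete trivial equation 5 ≐ 5.
Bind N := branch(3, 3, X1); no other remaining equation mentions N.
Delete trivial equation 3 ≐ 3.
Delete trivial equation branch(3, 7, 6) ≐ branch(3, 7, 6).
Delete trivial equation branch(6, c, 3) ≐ branch(6, c, 3).
Decompose branch/3: 5 ≐ 5,  g(c, 7) ≐ g(c, 7),  g(X1, 7) ≐ g(branch(3, branch(7, 5, 7), 5), 7).
Delete trivial equation 5 ≐ 5.
Delete trivial equation g(c, 7) ≐ g(c, 7).
Decompose g/2: X1 ≐ branch(3, branch(7, 5, 7), 5),  7 ≐ 7.
Bind X1 := branch(3, branch(7, 5, 7), 5); no other remaining equation mentions X1. Substituting into the earlier binding gives N := branch(3, 3, branch(3, branch(7, 5, 7), 5)).
Delete trivial equation 7 ≐ 7.
No equations remain and no clash or occurs-check failure arose, so a unifier exists.

YES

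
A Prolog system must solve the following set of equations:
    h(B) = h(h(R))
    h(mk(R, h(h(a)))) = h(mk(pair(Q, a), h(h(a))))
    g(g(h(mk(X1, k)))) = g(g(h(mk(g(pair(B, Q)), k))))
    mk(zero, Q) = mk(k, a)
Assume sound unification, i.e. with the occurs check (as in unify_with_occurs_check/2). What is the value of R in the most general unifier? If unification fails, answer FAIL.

FAIL

Decompose h/1: B = h(R).
Bind B := h(R); substituting into the one remaining equation that mentions B gives: g(g(h(mk(X1, k)))) = g(g(h(mk(g(pair(h(R), Q)), k)))).
Decompose h/1: mk(R, h(h(a))) = mk(pair(Q, a), h(h(a))).
Decompose mk/2: R = pair(Q, a),  h(h(a)) = h(h(a)).
Bind R := pair(Q, a); substituting into the one remaining equation that mentions R gives: g(g(h(mk(X1, k)))) = g(g(h(mk(g(pair(h(pair(Q, a)), Q)), k)))). Substituting into the earlier binding gives B := h(pair(Q, a)).
Delete trivial equation h(h(a)) = h(h(a)).
Decompose g/1: g(h(mk(X1, k))) = g(h(mk(g(pair(h(pair(Q, a)), Q)), k))).
Decompose g/1: h(mk(X1, k)) = h(mk(g(pair(h(pair(Q, a)), Q)), k)).
Decompose h/1: mk(X1, k) = mk(g(pair(h(pair(Q, a)), Q)), k).
Decompose mk/2: X1 = g(pair(h(pair(Q, a)), Q)),  k = k.
Bind X1 := g(pair(h(pair(Q, a)), Q)); no other remaining equation mentions X1.
Delete trivial equation k = k.
Decompose mk/2: zero = k,  Q = a.
Clash: constants zero and k differ; no unifier exists.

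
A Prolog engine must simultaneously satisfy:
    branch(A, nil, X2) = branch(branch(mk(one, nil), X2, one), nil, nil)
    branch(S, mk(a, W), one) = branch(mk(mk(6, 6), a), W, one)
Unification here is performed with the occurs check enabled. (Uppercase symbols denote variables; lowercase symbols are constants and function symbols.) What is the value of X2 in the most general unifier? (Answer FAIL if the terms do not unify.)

FAIL

Decompose branch/3: A = branch(mk(one, nil), X2, one),  nil = nil,  X2 = nil.
Bind A := branch(mk(one, nil), X2, one); no other remaining equation mentions A.
Delete trivial equation nil = nil.
Bind X2 := nil; no other remaining equation mentions X2. Substituting into the earlier binding gives A := branch(mk(one, nil), nil, one).
Decompose branch/3: S = mk(mk(6, 6), a),  mk(a, W) = W,  one = one.
Bind S := mk(mk(6, 6), a); no other remaining equation mentions S.
Occurs check fails: W occurs in mk(a, W); the equation W = mk(a, W) has no finite solution.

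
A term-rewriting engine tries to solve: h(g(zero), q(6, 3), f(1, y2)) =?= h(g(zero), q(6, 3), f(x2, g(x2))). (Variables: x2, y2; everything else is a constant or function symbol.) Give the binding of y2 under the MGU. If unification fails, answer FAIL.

Decompose h/3: g(zero) =?= g(zero),  q(6, 3) =?= q(6, 3),  f(1, y2) =?= f(x2, g(x2)).
Delete trivial equation g(zero) =?= g(zero).
Delete trivial equation q(6, 3) =?= q(6, 3).
Decompose f/2: 1 =?= x2,  y2 =?= g(x2).
Bind x2 := 1; substituting into the remaining equation gives: y2 =?= g(1).
Bind y2 := g(1).
MGU = { x2 -> 1, y2 -> g(1) }, so y2 -> g(1).

g(1)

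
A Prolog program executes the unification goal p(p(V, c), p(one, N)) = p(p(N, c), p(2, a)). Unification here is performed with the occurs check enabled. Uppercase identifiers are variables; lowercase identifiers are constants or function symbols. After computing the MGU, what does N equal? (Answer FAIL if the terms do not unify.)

Decompose p/2: p(V, c) = p(N, c),  p(one, N) = p(2, a).
Decompose p/2: V = N,  c = c.
Bind V := N; no other remaining equation mentions V.
Delete trivial equation c = c.
Decompose p/2: one = 2,  N = a.
Clash: constants one and 2 differ; no unifier exists.

FAIL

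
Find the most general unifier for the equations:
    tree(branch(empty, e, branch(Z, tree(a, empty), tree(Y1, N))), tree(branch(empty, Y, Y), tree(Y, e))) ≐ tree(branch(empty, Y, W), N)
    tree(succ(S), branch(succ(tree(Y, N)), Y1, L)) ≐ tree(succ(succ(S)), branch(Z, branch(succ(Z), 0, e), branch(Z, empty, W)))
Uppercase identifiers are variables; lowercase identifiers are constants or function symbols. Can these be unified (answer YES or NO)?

NO

Decompose tree/2: branch(empty, e, branch(Z, tree(a, empty), tree(Y1, N))) ≐ branch(empty, Y, W),  tree(branch(empty, Y, Y), tree(Y, e)) ≐ N.
Decompose branch/3: empty ≐ empty,  e ≐ Y,  branch(Z, tree(a, empty), tree(Y1, N)) ≐ W.
Delete trivial equation empty ≐ empty.
Bind Y := e; substituting into the 2 remaining equations that mention Y gives: tree(branch(empty, e, e), tree(e, e)) ≐ N,  tree(succ(S), branch(succ(tree(e, N)), Y1, L)) ≐ tree(succ(succ(S)), branch(Z, branch(succ(Z), 0, e), branch(Z, empty, W))).
Bind W := branch(Z, tree(a, empty), tree(Y1, N)); substituting into the one remaining equation that mentions W gives: tree(succ(S), branch(succ(tree(e, N)), Y1, L)) ≐ tree(succ(succ(S)), branch(Z, branch(succ(Z), 0, e), branch(Z, empty, branch(Z, tree(a, empty), tree(Y1, N))))).
Bind N := tree(branch(empty, e, e), tree(e, e)); substituting into the remaining equation gives: tree(succ(S), branch(succ(tree(e, tree(branch(empty, e, e), tree(e, e)))), Y1, L)) ≐ tree(succ(succ(S)), branch(Z, branch(succ(Z), 0, e), branch(Z, empty, branch(Z, tree(a, empty), tree(Y1, tree(branch(empty, e, e), tree(e, e))))))). Substituting into the earlier binding gives W := branch(Z, tree(a, empty), tree(Y1, tree(branch(empty, e, e), tree(e, e)))).
Decompose tree/2: succ(S) ≐ succ(succ(S)),  branch(succ(tree(e, tree(branch(empty, e, e), tree(e, e)))), Y1, L) ≐ branch(Z, branch(succ(Z), 0, e), branch(Z, empty, branch(Z, tree(a, empty), tree(Y1, tree(branch(empty, e, e), tree(e, e)))))).
Decompose succ/1: S ≐ succ(S).
Occurs check fails: S occurs in succ(S); the equation S ≐ succ(S) has no finite solution.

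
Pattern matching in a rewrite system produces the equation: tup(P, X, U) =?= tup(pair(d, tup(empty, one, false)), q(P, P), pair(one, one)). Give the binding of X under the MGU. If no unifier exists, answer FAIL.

Decompose tup/3: P =?= pair(d, tup(empty, one, false)),  X =?= q(P, P),  U =?= pair(one, one).
Bind P := pair(d, tup(empty, one, false)); substituting into the one remaining equation that mentions P gives: X =?= q(pair(d, tup(empty, one, false)), pair(d, tup(empty, one, false))).
Bind X := q(pair(d, tup(empty, one, false)), pair(d, tup(empty, one, false))); no other remaining equation mentions X.
Bind U := pair(one, one).
MGU = { P ↦ pair(d, tup(empty, one, false)), X ↦ q(pair(d, tup(empty, one, false)), pair(d, tup(empty, one, false))), U ↦ pair(one, one) }, so X ↦ q(pair(d, tup(empty, one, false)), pair(d, tup(empty, one, false))).

q(pair(d, tup(empty, one, false)), pair(d, tup(empty, one, false)))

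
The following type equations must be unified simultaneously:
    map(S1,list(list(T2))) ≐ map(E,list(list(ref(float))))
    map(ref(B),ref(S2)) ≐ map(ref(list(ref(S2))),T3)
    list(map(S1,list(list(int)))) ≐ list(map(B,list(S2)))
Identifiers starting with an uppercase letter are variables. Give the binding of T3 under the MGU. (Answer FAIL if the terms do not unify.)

Decompose map/2: S1 ≐ E,  list(list(T2)) ≐ list(list(ref(float))).
Bind S1 := E; substituting into the one remaining equation that mentions S1 gives: list(map(E,list(list(int)))) ≐ list(map(B,list(S2))).
Decompose list/1: list(T2) ≐ list(ref(float)).
Decompose list/1: T2 ≐ ref(float).
Bind T2 := ref(float); no other remaining equation mentions T2.
Decompose map/2: ref(B) ≐ ref(list(ref(S2))),  ref(S2) ≐ T3.
Decompose ref/1: B ≐ list(ref(S2)).
Bind B := list(ref(S2)); substituting into the one remaining equation that mentions B gives: list(map(E,list(list(int)))) ≐ list(map(list(ref(S2)),list(S2))).
Bind T3 := ref(S2); no other remaining equation mentions T3.
Decompose list/1: map(E,list(list(int))) ≐ map(list(ref(S2)),list(S2)).
Decompose map/2: E ≐ list(ref(S2)),  list(list(int)) ≐ list(S2).
Bind E := list(ref(S2)); no other remaining equation mentions E. Substituting into the earlier binding gives S1 := list(ref(S2)).
Decompose list/1: list(int) ≐ S2.
Bind S2 := list(int). Substituting into the earlier bindings gives S1 := list(ref(list(int))), B := list(ref(list(int))), T3 := ref(list(int)), E := list(ref(list(int))).
MGU = { S1 := list(ref(list(int))), T2 := ref(float), B := list(ref(list(int))), T3 := ref(list(int)), E := list(ref(list(int))), S2 := list(int) }, so T3 := ref(list(int)).

ref(list(int))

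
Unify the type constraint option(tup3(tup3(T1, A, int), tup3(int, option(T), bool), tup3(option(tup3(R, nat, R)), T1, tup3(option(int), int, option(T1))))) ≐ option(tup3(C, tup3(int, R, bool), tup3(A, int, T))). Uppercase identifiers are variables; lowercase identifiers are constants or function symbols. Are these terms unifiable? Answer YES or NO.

Decompose option/1: tup3(tup3(T1, A, int), tup3(int, option(T), bool), tup3(option(tup3(R, nat, R)), T1, tup3(option(int), int, option(T1)))) ≐ tup3(C, tup3(int, R, bool), tup3(A, int, T)).
Decompose tup3/3: tup3(T1, A, int) ≐ C,  tup3(int, option(T), bool) ≐ tup3(int, R, bool),  tup3(option(tup3(R, nat, R)), T1, tup3(option(int), int, option(T1))) ≐ tup3(A, int, T).
Bind C := tup3(T1, A, int); no other remaining equation mentions C.
Decompose tup3/3: int ≐ int,  option(T) ≐ R,  bool ≐ bool.
Delete trivial equation int ≐ int.
Bind R := option(T); substituting into the one remaining equation that mentions R gives: tup3(option(tup3(option(T), nat, option(T))), T1, tup3(option(int), int, option(T1))) ≐ tup3(A, int, T).
Delete trivial equation bool ≐ bool.
Decompose tup3/3: option(tup3(option(T), nat, option(T))) ≐ A,  T1 ≐ int,  tup3(option(int), int, option(T1)) ≐ T.
Bind A := option(tup3(option(T), nat, option(T))); no other remaining equation mentions A. Substituting into the earlier binding gives C := tup3(T1, option(tup3(option(T), nat, option(T))), int).
Bind T1 := int; substituting into the remaining equation gives: tup3(option(int), int, option(int)) ≐ T. Substituting into the earlier binding gives C := tup3(int, option(tup3(option(T), nat, option(T))), int).
Bind T := tup3(option(int), int, option(int)). Substituting into the earlier bindings gives C := tup3(int, option(tup3(option(tup3(option(int), int, option(int))), nat, option(tup3(option(int), int, option(int))))), int), R := option(tup3(option(int), int, option(int))), A := option(tup3(option(tup3(option(int), int, option(int))), nat, option(tup3(option(int), int, option(int))))).
No equations remain and no clash or occurs-check failure arose, so a unifier exists.

YES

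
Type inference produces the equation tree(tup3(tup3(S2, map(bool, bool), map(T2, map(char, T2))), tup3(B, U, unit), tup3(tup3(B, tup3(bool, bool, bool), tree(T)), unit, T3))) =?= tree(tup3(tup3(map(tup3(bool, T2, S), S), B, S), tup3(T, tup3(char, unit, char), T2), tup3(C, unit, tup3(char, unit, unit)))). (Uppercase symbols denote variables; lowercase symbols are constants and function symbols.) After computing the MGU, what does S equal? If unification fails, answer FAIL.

map(unit, map(char, unit))

Decompose tree/1: tup3(tup3(S2, map(bool, bool), map(T2, map(char, T2))), tup3(B, U, unit), tup3(tup3(B, tup3(bool, bool, bool), tree(T)), unit, T3)) =?= tup3(tup3(map(tup3(bool, T2, S), S), B, S), tup3(T, tup3(char, unit, char), T2), tup3(C, unit, tup3(char, unit, unit))).
Decompose tup3/3: tup3(S2, map(bool, bool), map(T2, map(char, T2))) =?= tup3(map(tup3(bool, T2, S), S), B, S),  tup3(B, U, unit) =?= tup3(T, tup3(char, unit, char), T2),  tup3(tup3(B, tup3(bool, bool, bool), tree(T)), unit, T3) =?= tup3(C, unit, tup3(char, unit, unit)).
Decompose tup3/3: S2 =?= map(tup3(bool, T2, S), S),  map(bool, bool) =?= B,  map(T2, map(char, T2)) =?= S.
Bind S2 := map(tup3(bool, T2, S), S); no other remaining equation mentions S2.
Bind B := map(bool, bool); substituting into the 2 remaining equations that mention B gives: tup3(map(bool, bool), U, unit) =?= tup3(T, tup3(char, unit, char), T2),  tup3(tup3(map(bool, bool), tup3(bool, bool, bool), tree(T)), unit, T3) =?= tup3(C, unit, tup3(char, unit, unit)).
Bind S := map(T2, map(char, T2)); no other remaining equation mentions S. Substituting into the earlier binding gives S2 := map(tup3(bool, T2, map(T2, map(char, T2))), map(T2, map(char, T2))).
Decompose tup3/3: map(bool, bool) =?= T,  U =?= tup3(char, unit, char),  unit =?= T2.
Bind T := map(bool, bool); substituting into the one remaining equation that mentions T gives: tup3(tup3(map(bool, bool), tup3(bool, bool, bool), tree(map(bool, bool))), unit, T3) =?= tup3(C, unit, tup3(char, unit, unit)).
Bind U := tup3(char, unit, char); no other remaining equation mentions U.
Bind T2 := unit; no other remaining equation mentions T2. Substituting into the earlier bindings gives S2 := map(tup3(bool, unit, map(unit, map(char, unit))), map(unit, map(char, unit))), S := map(unit, map(char, unit)).
Decompose tup3/3: tup3(map(bool, bool), tup3(bool, bool, bool), tree(map(bool, bool))) =?= C,  unit =?= unit,  T3 =?= tup3(char, unit, unit).
Bind C := tup3(map(bool, bool), tup3(bool, bool, bool), tree(map(bool, bool))); no other remaining equation mentions C.
Delete trivial equation unit =?= unit.
Bind T3 := tup3(char, unit, unit).
MGU = { S2 ↦ map(tup3(bool, unit, map(unit, map(char, unit))), map(unit, map(char, unit))), B ↦ map(bool, bool), S ↦ map(unit, map(char, unit)), T ↦ map(bool, bool), U ↦ tup3(char, unit, char), T2 ↦ unit, C ↦ tup3(map(bool, bool), tup3(bool, bool, bool), tree(map(bool, bool))), T3 ↦ tup3(char, unit, unit) }, so S ↦ map(unit, map(char, unit)).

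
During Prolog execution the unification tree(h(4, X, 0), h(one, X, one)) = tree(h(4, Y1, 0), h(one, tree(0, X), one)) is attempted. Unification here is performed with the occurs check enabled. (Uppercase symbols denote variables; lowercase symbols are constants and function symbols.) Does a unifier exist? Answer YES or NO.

NO

Decompose tree/2: h(4, X, 0) = h(4, Y1, 0),  h(one, X, one) = h(one, tree(0, X), one).
Decompose h/3: 4 = 4,  X = Y1,  0 = 0.
Delete trivial equation 4 = 4.
Bind X := Y1; substituting into the one remaining equation that mentions X gives: h(one, Y1, one) = h(one, tree(0, Y1), one).
Delete trivial equation 0 = 0.
Decompose h/3: one = one,  Y1 = tree(0, Y1),  one = one.
Delete trivial equation one = one.
Occurs check fails: Y1 occurs in tree(0, Y1); the equation Y1 = tree(0, Y1) has no finite solution.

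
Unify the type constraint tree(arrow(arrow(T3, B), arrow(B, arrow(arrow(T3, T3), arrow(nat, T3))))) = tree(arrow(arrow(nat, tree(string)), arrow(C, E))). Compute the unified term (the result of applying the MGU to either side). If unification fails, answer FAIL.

Decompose tree/1: arrow(arrow(T3, B), arrow(B, arrow(arrow(T3, T3), arrow(nat, T3)))) = arrow(arrow(nat, tree(string)), arrow(C, E)).
Decompose arrow/2: arrow(T3, B) = arrow(nat, tree(string)),  arrow(B, arrow(arrow(T3, T3), arrow(nat, T3))) = arrow(C, E).
Decompose arrow/2: T3 = nat,  B = tree(string).
Bind T3 := nat; substituting into the one remaining equation that mentions T3 gives: arrow(B, arrow(arrow(nat, nat), arrow(nat, nat))) = arrow(C, E).
Bind B := tree(string); substituting into the remaining equation gives: arrow(tree(string), arrow(arrow(nat, nat), arrow(nat, nat))) = arrow(C, E).
Decompose arrow/2: tree(string) = C,  arrow(arrow(nat, nat), arrow(nat, nat)) = E.
Bind C := tree(string); no other remaining equation mentions C.
Bind E := arrow(arrow(nat, nat), arrow(nat, nat)).
Applying the MGU to either side gives tree(arrow(arrow(nat, tree(string)), arrow(tree(string), arrow(arrow(nat, nat), arrow(nat, nat))))).

tree(arrow(arrow(nat, tree(string)), arrow(tree(string), arrow(arrow(nat, nat), arrow(nat, nat)))))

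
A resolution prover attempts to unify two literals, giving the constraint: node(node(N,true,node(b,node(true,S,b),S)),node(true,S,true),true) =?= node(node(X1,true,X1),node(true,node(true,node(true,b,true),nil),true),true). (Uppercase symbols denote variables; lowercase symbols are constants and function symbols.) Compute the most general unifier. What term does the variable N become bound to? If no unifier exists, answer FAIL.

node(b,node(true,node(true,node(true,b,true),nil),b),node(true,node(true,b,true),nil))

Decompose node/3: node(N,true,node(b,node(true,S,b),S)) =?= node(X1,true,X1),  node(true,S,true) =?= node(true,node(true,node(true,b,true),nil),true),  true =?= true.
Decompose node/3: N =?= X1,  true =?= true,  node(b,node(true,S,b),S) =?= X1.
Bind N := X1; no other remaining equation mentions N.
Delete trivial equation true =?= true.
Bind X1 := node(b,node(true,S,b),S); no other remaining equation mentions X1. Substituting into the earlier binding gives N := node(b,node(true,S,b),S).
Decompose node/3: true =?= true,  S =?= node(true,node(true,b,true),nil),  true =?= true.
Delete trivial equation true =?= true.
Bind S := node(true,node(true,b,true),nil); no other remaining equation mentions S. Substituting into the earlier bindings gives N := node(b,node(true,node(true,node(true,b,true),nil),b),node(true,node(true,b,true),nil)), X1 := node(b,node(true,node(true,node(true,b,true),nil),b),node(true,node(true,b,true),nil)).
Delete trivial equation true =?= true.
Delete trivial equation true =?= true.
MGU = { N ↦ node(b,node(true,node(true,node(true,b,true),nil),b),node(true,node(true,b,true),nil)), X1 ↦ node(b,node(true,node(true,node(true,b,true),nil),b),node(true,node(true,b,true),nil)), S ↦ node(true,node(true,b,true),nil) }, so N ↦ node(b,node(true,node(true,node(true,b,true),nil),b),node(true,node(true,b,true),nil)).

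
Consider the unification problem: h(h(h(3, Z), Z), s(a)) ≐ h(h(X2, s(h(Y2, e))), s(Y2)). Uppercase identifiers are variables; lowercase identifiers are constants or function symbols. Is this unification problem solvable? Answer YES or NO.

YES

Decompose h/2: h(h(3, Z), Z) ≐ h(X2, s(h(Y2, e))),  s(a) ≐ s(Y2).
Decompose h/2: h(3, Z) ≐ X2,  Z ≐ s(h(Y2, e)).
Bind X2 := h(3, Z); no other remaining equation mentions X2.
Bind Z := s(h(Y2, e)); no other remaining equation mentions Z. Substituting into the earlier binding gives X2 := h(3, s(h(Y2, e))).
Decompose s/1: a ≐ Y2.
Bind Y2 := a. Substituting into the earlier bindings gives X2 := h(3, s(h(a, e))), Z := s(h(a, e)).
No equations remain and no clash or occurs-check failure arose, so a unifier exists.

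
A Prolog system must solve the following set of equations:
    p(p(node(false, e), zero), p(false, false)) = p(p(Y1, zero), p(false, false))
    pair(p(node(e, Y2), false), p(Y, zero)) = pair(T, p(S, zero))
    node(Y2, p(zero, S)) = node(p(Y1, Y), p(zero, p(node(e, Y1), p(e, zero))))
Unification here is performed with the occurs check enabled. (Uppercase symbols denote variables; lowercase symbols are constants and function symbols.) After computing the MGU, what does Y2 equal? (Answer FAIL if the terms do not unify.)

p(node(false, e), p(node(e, node(false, e)), p(e, zero)))

Decompose p/2: p(node(false, e), zero) = p(Y1, zero),  p(false, false) = p(false, false).
Decompose p/2: node(false, e) = Y1,  zero = zero.
Bind Y1 := node(false, e); substituting into the one remaining equation that mentions Y1 gives: node(Y2, p(zero, S)) = node(p(node(false, e), Y), p(zero, p(node(e, node(false, e)), p(e, zero)))).
Delete trivial equation zero = zero.
Delete trivial equation p(false, false) = p(false, false).
Decompose pair/2: p(node(e, Y2), false) = T,  p(Y, zero) = p(S, zero).
Bind T := p(node(e, Y2), false); no other remaining equation mentions T.
Decompose p/2: Y = S,  zero = zero.
Bind Y := S; substituting into the one remaining equation that mentions Y gives: node(Y2, p(zero, S)) = node(p(node(false, e), S), p(zero, p(node(e, node(false, e)), p(e, zero)))).
Delete trivial equation zero = zero.
Decompose node/2: Y2 = p(node(false, e), S),  p(zero, S) = p(zero, p(node(e, node(false, e)), p(e, zero))).
Bind Y2 := p(node(false, e), S); no other remaining equation mentions Y2. Substituting into the earlier binding gives T := p(node(e, p(node(false, e), S)), false).
Decompose p/2: zero = zero,  S = p(node(e, node(false, e)), p(e, zero)).
Delete trivial equation zero = zero.
Bind S := p(node(e, node(false, e)), p(e, zero)). Substituting into the earlier bindings gives T := p(node(e, p(node(false, e), p(node(e, node(false, e)), p(e, zero)))), false), Y := p(node(e, node(false, e)), p(e, zero)), Y2 := p(node(false, e), p(node(e, node(false, e)), p(e, zero))).
MGU = { Y1 ↦ node(false, e), T ↦ p(node(e, p(node(false, e), p(node(e, node(false, e)), p(e, zero)))), false), Y ↦ p(node(e, node(false, e)), p(e, zero)), Y2 ↦ p(node(false, e), p(node(e, node(false, e)), p(e, zero))), S ↦ p(node(e, node(false, e)), p(e, zero)) }, so Y2 ↦ p(node(false, e), p(node(e, node(false, e)), p(e, zero))).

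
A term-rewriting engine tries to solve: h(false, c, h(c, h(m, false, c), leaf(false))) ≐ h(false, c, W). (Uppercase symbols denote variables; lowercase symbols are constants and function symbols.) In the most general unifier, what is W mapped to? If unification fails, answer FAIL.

h(c, h(m, false, c), leaf(false))

Decompose h/3: false ≐ false,  c ≐ c,  h(c, h(m, false, c), leaf(false)) ≐ W.
Delete trivial equation false ≐ false.
Delete trivial equation c ≐ c.
Bind W := h(c, h(m, false, c), leaf(false)).
MGU = { W -> h(c, h(m, false, c), leaf(false)) }, so W -> h(c, h(m, false, c), leaf(false)).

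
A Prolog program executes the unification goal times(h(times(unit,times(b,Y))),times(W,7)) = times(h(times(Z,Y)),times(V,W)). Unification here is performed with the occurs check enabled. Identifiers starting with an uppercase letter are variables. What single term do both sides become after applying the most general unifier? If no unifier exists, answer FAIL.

Decompose times/2: h(times(unit,times(b,Y))) = h(times(Z,Y)),  times(W,7) = times(V,W).
Decompose h/1: times(unit,times(b,Y)) = times(Z,Y).
Decompose times/2: unit = Z,  times(b,Y) = Y.
Bind Z := unit; no other remaining equation mentions Z.
Occurs check fails: Y occurs in times(b,Y); the equation Y = times(b,Y) has no finite solution.

FAIL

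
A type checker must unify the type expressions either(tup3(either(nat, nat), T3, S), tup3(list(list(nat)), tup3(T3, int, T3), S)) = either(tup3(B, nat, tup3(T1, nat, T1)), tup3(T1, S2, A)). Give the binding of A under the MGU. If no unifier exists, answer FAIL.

tup3(list(list(nat)), nat, list(list(nat)))

Decompose either/2: tup3(either(nat, nat), T3, S) = tup3(B, nat, tup3(T1, nat, T1)),  tup3(list(list(nat)), tup3(T3, int, T3), S) = tup3(T1, S2, A).
Decompose tup3/3: either(nat, nat) = B,  T3 = nat,  S = tup3(T1, nat, T1).
Bind B := either(nat, nat); no other remaining equation mentions B.
Bind T3 := nat; substituting into the one remaining equation that mentions T3 gives: tup3(list(list(nat)), tup3(nat, int, nat), S) = tup3(T1, S2, A).
Bind S := tup3(T1, nat, T1); substituting into the remaining equation gives: tup3(list(list(nat)), tup3(nat, int, nat), tup3(T1, nat, T1)) = tup3(T1, S2, A).
Decompose tup3/3: list(list(nat)) = T1,  tup3(nat, int, nat) = S2,  tup3(T1, nat, T1) = A.
Bind T1 := list(list(nat)); substituting into the one remaining equation that mentions T1 gives: tup3(list(list(nat)), nat, list(list(nat))) = A. Substituting into the earlier binding gives S := tup3(list(list(nat)), nat, list(list(nat))).
Bind S2 := tup3(nat, int, nat); no other remaining equation mentions S2.
Bind A := tup3(list(list(nat)), nat, list(list(nat))).
MGU = { B := either(nat, nat), T3 := nat, S := tup3(list(list(nat)), nat, list(list(nat))), T1 := list(list(nat)), S2 := tup3(nat, int, nat), A := tup3(list(list(nat)), nat, list(list(nat))) }, so A := tup3(list(list(nat)), nat, list(list(nat))).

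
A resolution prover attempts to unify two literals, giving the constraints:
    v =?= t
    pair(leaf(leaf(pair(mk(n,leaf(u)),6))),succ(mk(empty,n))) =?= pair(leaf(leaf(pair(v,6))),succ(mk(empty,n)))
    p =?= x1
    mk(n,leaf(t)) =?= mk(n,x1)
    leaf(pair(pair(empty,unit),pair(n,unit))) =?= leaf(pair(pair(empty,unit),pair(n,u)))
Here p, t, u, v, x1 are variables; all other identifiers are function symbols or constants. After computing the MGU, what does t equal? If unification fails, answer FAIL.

Bind v := t; substituting into the one remaining equation that mentions v gives: pair(leaf(leaf(pair(mk(n,leaf(u)),6))),succ(mk(empty,n))) =?= pair(leaf(leaf(pair(t,6))),succ(mk(empty,n))).
Decompose pair/2: leaf(leaf(pair(mk(n,leaf(u)),6))) =?= leaf(leaf(pair(t,6))),  succ(mk(empty,n)) =?= succ(mk(empty,n)).
Decompose leaf/1: leaf(pair(mk(n,leaf(u)),6)) =?= leaf(pair(t,6)).
Decompose leaf/1: pair(mk(n,leaf(u)),6) =?= pair(t,6).
Decompose pair/2: mk(n,leaf(u)) =?= t,  6 =?= 6.
Bind t := mk(n,leaf(u)); substituting into the one remaining equation that mentions t gives: mk(n,leaf(mk(n,leaf(u)))) =?= mk(n,x1). Substituting into the earlier binding gives v := mk(n,leaf(u)).
Delete trivial equation 6 =?= 6.
Delete trivial equation succ(mk(empty,n)) =?= succ(mk(empty,n)).
Bind p := x1; no other remaining equation mentions p.
Decompose mk/2: n =?= n,  leaf(mk(n,leaf(u))) =?= x1.
Delete trivial equation n =?= n.
Bind x1 := leaf(mk(n,leaf(u))); no other remaining equation mentions x1. Substituting into the earlier binding gives p := leaf(mk(n,leaf(u))).
Decompose leaf/1: pair(pair(empty,unit),pair(n,unit)) =?= pair(pair(empty,unit),pair(n,u)).
Decompose pair/2: pair(empty,unit) =?= pair(empty,unit),  pair(n,unit) =?= pair(n,u).
Delete trivial equation pair(empty,unit) =?= pair(empty,unit).
Decompose pair/2: n =?= n,  unit =?= u.
Delete trivial equation n =?= n.
Bind u := unit. Substituting into the earlier bindings gives v := mk(n,leaf(unit)), t := mk(n,leaf(unit)), p := leaf(mk(n,leaf(unit))), x1 := leaf(mk(n,leaf(unit))).
MGU = { v ↦ mk(n,leaf(unit)), t ↦ mk(n,leaf(unit)), p ↦ leaf(mk(n,leaf(unit))), x1 ↦ leaf(mk(n,leaf(unit))), u ↦ unit }, so t ↦ mk(n,leaf(unit)).

mk(n,leaf(unit))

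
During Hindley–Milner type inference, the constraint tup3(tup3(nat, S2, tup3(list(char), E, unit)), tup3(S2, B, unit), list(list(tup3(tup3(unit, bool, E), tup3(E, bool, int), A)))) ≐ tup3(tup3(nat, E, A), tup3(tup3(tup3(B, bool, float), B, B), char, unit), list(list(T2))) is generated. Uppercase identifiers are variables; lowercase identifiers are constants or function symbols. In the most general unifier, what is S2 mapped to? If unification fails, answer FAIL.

tup3(tup3(char, bool, float), char, char)

Decompose tup3/3: tup3(nat, S2, tup3(list(char), E, unit)) ≐ tup3(nat, E, A),  tup3(S2, B, unit) ≐ tup3(tup3(tup3(B, bool, float), B, B), char, unit),  list(list(tup3(tup3(unit, bool, E), tup3(E, bool, int), A))) ≐ list(list(T2)).
Decompose tup3/3: nat ≐ nat,  S2 ≐ E,  tup3(list(char), E, unit) ≐ A.
Delete trivial equation nat ≐ nat.
Bind S2 := E; substituting into the one remaining equation that mentions S2 gives: tup3(E, B, unit) ≐ tup3(tup3(tup3(B, bool, float), B, B), char, unit).
Bind A := tup3(list(char), E, unit); substituting into the one remaining equation that mentions A gives: list(list(tup3(tup3(unit, bool, E), tup3(E, bool, int), tup3(list(char), E, unit)))) ≐ list(list(T2)).
Decompose tup3/3: E ≐ tup3(tup3(B, bool, float), B, B),  B ≐ char,  unit ≐ unit.
Bind E := tup3(tup3(B, bool, float), B, B); substituting into the one remaining equation that mentions E gives: list(list(tup3(tup3(unit, bool, tup3(tup3(B, bool, float), B, B)), tup3(tup3(tup3(B, bool, float), B, B), bool, int), tup3(list(char), tup3(tup3(B, bool, float), B, B), unit)))) ≐ list(list(T2)). Substituting into the earlier bindings gives S2 := tup3(tup3(B, bool, float), B, B), A := tup3(list(char), tup3(tup3(B, bool, float), B, B), unit).
Bind B := char; substituting into the one remaining equation that mentions B gives: list(list(tup3(tup3(unit, bool, tup3(tup3(char, bool, float), char, char)), tup3(tup3(tup3(char, bool, float), char, char), bool, int), tup3(list(char), tup3(tup3(char, bool, float), char, char), unit)))) ≐ list(list(T2)). Substituting into the earlier bindings gives S2 := tup3(tup3(char, bool, float), char, char), A := tup3(list(char), tup3(tup3(char, bool, float), char, char), unit), E := tup3(tup3(char, bool, float), char, char).
Delete trivial equation unit ≐ unit.
Decompose list/1: list(tup3(tup3(unit, bool, tup3(tup3(char, bool, float), char, char)), tup3(tup3(tup3(char, bool, float), char, char), bool, int), tup3(list(char), tup3(tup3(char, bool, float), char, char), unit))) ≐ list(T2).
Decompose list/1: tup3(tup3(unit, bool, tup3(tup3(char, bool, float), char, char)), tup3(tup3(tup3(char, bool, float), char, char), bool, int), tup3(list(char), tup3(tup3(char, bool, float), char, char), unit)) ≐ T2.
Bind T2 := tup3(tup3(unit, bool, tup3(tup3(char, bool, float), char, char)), tup3(tup3(tup3(char, bool, float), char, char), bool, int), tup3(list(char), tup3(tup3(char, bool, float), char, char), unit)).
MGU = { S2 := tup3(tup3(char, bool, float), char, char), A := tup3(list(char), tup3(tup3(char, bool, float), char, char), unit), E := tup3(tup3(char, bool, float), char, char), B := char, T2 := tup3(tup3(unit, bool, tup3(tup3(char, bool, float), char, char)), tup3(tup3(tup3(char, bool, float), char, char), bool, int), tup3(list(char), tup3(tup3(char, bool, float), char, char), unit)) }, so S2 := tup3(tup3(char, bool, float), char, char).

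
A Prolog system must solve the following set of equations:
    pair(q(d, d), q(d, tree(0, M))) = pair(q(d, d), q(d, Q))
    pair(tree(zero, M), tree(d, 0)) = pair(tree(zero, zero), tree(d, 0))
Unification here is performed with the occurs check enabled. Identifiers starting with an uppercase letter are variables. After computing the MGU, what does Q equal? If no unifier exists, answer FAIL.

tree(0, zero)

Decompose pair/2: q(d, d) = q(d, d),  q(d, tree(0, M)) = q(d, Q).
Delete trivial equation q(d, d) = q(d, d).
Decompose q/2: d = d,  tree(0, M) = Q.
Delete trivial equation d = d.
Bind Q := tree(0, M); no other remaining equation mentions Q.
Decompose pair/2: tree(zero, M) = tree(zero, zero),  tree(d, 0) = tree(d, 0).
Decompose tree/2: zero = zero,  M = zero.
Delete trivial equation zero = zero.
Bind M := zero; no other remaining equation mentions M. Substituting into the earlier binding gives Q := tree(0, zero).
Delete trivial equation tree(d, 0) = tree(d, 0).
MGU = { Q -> tree(0, zero), M -> zero }, so Q -> tree(0, zero).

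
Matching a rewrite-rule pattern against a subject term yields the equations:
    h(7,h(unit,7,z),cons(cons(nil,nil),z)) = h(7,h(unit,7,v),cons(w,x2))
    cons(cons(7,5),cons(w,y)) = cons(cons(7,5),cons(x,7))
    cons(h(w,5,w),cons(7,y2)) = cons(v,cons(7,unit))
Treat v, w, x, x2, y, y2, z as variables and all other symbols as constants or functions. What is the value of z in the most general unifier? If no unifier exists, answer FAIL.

Decompose h/3: 7 = 7,  h(unit,7,z) = h(unit,7,v),  cons(cons(nil,nil),z) = cons(w,x2).
Delete trivial equation 7 = 7.
Decompose h/3: unit = unit,  7 = 7,  z = v.
Delete trivial equation unit = unit.
Delete trivial equation 7 = 7.
Bind z := v; substituting into the one remaining equation that mentions z gives: cons(cons(nil,nil),v) = cons(w,x2).
Decompose cons/2: cons(nil,nil) = w,  v = x2.
Bind w := cons(nil,nil); substituting into the 2 remaining equations that mention w gives: cons(cons(7,5),cons(cons(nil,nil),y)) = cons(cons(7,5),cons(x,7)),  cons(h(cons(nil,nil),5,cons(nil,nil)),cons(7,y2)) = cons(v,cons(7,unit)).
Bind v := x2; substituting into the one remaining equation that mentions v gives: cons(h(cons(nil,nil),5,cons(nil,nil)),cons(7,y2)) = cons(x2,cons(7,unit)). Substituting into the earlier binding gives z := x2.
Decompose cons/2: cons(7,5) = cons(7,5),  cons(cons(nil,nil),y) = cons(x,7).
Delete trivial equation cons(7,5) = cons(7,5).
Decompose cons/2: cons(nil,nil) = x,  y = 7.
Bind x := cons(nil,nil); no other remaining equation mentions x.
Bind y := 7; no other remaining equation mentions y.
Decompose cons/2: h(cons(nil,nil),5,cons(nil,nil)) = x2,  cons(7,y2) = cons(7,unit).
Bind x2 := h(cons(nil,nil),5,cons(nil,nil)); no other remaining equation mentions x2. Substituting into the earlier bindings gives z := h(cons(nil,nil),5,cons(nil,nil)), v := h(cons(nil,nil),5,cons(nil,nil)).
Decompose cons/2: 7 = 7,  y2 = unit.
Delete trivial equation 7 = 7.
Bind y2 := unit.
MGU = { z := h(cons(nil,nil),5,cons(nil,nil)), w := cons(nil,nil), v := h(cons(nil,nil),5,cons(nil,nil)), x := cons(nil,nil), y := 7, x2 := h(cons(nil,nil),5,cons(nil,nil)), y2 := unit }, so z := h(cons(nil,nil),5,cons(nil,nil)).

h(cons(nil,nil),5,cons(nil,nil))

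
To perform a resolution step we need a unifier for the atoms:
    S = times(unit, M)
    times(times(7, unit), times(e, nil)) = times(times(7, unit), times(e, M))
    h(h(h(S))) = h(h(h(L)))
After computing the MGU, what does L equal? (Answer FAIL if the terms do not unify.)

times(unit, nil)

Bind S := times(unit, M); substituting into the one remaining equation that mentions S gives: h(h(h(times(unit, M)))) = h(h(h(L))).
Decompose times/2: times(7, unit) = times(7, unit),  times(e, nil) = times(e, M).
Delete trivial equation times(7, unit) = times(7, unit).
Decompose times/2: e = e,  nil = M.
Delete trivial equation e = e.
Bind M := nil; substituting into the remaining equation gives: h(h(h(times(unit, nil)))) = h(h(h(L))). Substituting into the earlier binding gives S := times(unit, nil).
Decompose h/1: h(h(times(unit, nil))) = h(h(L)).
Decompose h/1: h(times(unit, nil)) = h(L).
Decompose h/1: times(unit, nil) = L.
Bind L := times(unit, nil).
MGU = { S ↦ times(unit, nil), M ↦ nil, L ↦ times(unit, nil) }, so L ↦ times(unit, nil).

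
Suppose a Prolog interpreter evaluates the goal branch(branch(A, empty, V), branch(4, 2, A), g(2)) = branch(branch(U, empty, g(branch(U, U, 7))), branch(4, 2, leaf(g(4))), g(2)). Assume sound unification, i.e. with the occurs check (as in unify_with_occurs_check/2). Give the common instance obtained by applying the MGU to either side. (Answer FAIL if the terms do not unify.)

Decompose branch/3: branch(A, empty, V) = branch(U, empty, g(branch(U, U, 7))),  branch(4, 2, A) = branch(4, 2, leaf(g(4))),  g(2) = g(2).
Decompose branch/3: A = U,  empty = empty,  V = g(branch(U, U, 7)).
Bind A := U; substituting into the one remaining equation that mentions A gives: branch(4, 2, U) = branch(4, 2, leaf(g(4))).
Delete trivial equation empty = empty.
Bind V := g(branch(U, U, 7)); no other remaining equation mentions V.
Decompose branch/3: 4 = 4,  2 = 2,  U = leaf(g(4)).
Delete trivial equation 4 = 4.
Delete trivial equation 2 = 2.
Bind U := leaf(g(4)); no other remaining equation mentions U. Substituting into the earlier bindings gives A := leaf(g(4)), V := g(branch(leaf(g(4)), leaf(g(4)), 7)).
Delete trivial equation g(2) = g(2).
Applying the MGU to either side gives branch(branch(leaf(g(4)), empty, g(branch(leaf(g(4)), leaf(g(4)), 7))), branch(4, 2, leaf(g(4))), g(2)).

branch(branch(leaf(g(4)), empty, g(branch(leaf(g(4)), leaf(g(4)), 7))), branch(4, 2, leaf(g(4))), g(2))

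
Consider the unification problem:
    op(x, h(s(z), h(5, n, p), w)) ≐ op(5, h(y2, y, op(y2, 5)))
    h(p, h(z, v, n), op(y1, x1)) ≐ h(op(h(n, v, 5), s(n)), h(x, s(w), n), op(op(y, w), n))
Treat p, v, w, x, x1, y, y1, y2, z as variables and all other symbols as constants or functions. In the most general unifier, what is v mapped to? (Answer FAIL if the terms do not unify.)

s(op(s(5), 5))

Decompose op/2: x ≐ 5,  h(s(z), h(5, n, p), w) ≐ h(y2, y, op(y2, 5)).
Bind x := 5; substituting into the one remaining equation that mentions x gives: h(p, h(z, v, n), op(y1, x1)) ≐ h(op(h(n, v, 5), s(n)), h(5, s(w), n), op(op(y, w), n)).
Decompose h/3: s(z) ≐ y2,  h(5, n, p) ≐ y,  w ≐ op(y2, 5).
Bind y2 := s(z); substituting into the one remaining equation that mentions y2 gives: w ≐ op(s(z), 5).
Bind y := h(5, n, p); substituting into the one remaining equation that mentions y gives: h(p, h(z, v, n), op(y1, x1)) ≐ h(op(h(n, v, 5), s(n)), h(5, s(w), n), op(op(h(5, n, p), w), n)).
Bind w := op(s(z), 5); substituting into the remaining equation gives: h(p, h(z, v, n), op(y1, x1)) ≐ h(op(h(n, v, 5), s(n)), h(5, s(op(s(z), 5)), n), op(op(h(5, n, p), op(s(z), 5)), n)).
Decompose h/3: p ≐ op(h(n, v, 5), s(n)),  h(z, v, n) ≐ h(5, s(op(s(z), 5)), n),  op(y1, x1) ≐ op(op(h(5, n, p), op(s(z), 5)), n).
Bind p := op(h(n, v, 5), s(n)); substituting into the one remaining equation that mentions p gives: op(y1, x1) ≐ op(op(h(5, n, op(h(n, v, 5), s(n))), op(s(z), 5)), n). Substituting into the earlier binding gives y := h(5, n, op(h(n, v, 5), s(n))).
Decompose h/3: z ≐ 5,  v ≐ s(op(s(z), 5)),  n ≐ n.
Bind z := 5; substituting into the 2 remaining equations that mention z gives: v ≐ s(op(s(5), 5)),  op(y1, x1) ≐ op(op(h(5, n, op(h(n, v, 5), s(n))), op(s(5), 5)), n). Substituting into the earlier bindings gives y2 := s(5), w := op(s(5), 5).
Bind v := s(op(s(5), 5)); substituting into the one remaining equation that mentions v gives: op(y1, x1) ≐ op(op(h(5, n, op(h(n, s(op(s(5), 5)), 5), s(n))), op(s(5), 5)), n). Substituting into the earlier bindings gives y := h(5, n, op(h(n, s(op(s(5), 5)), 5), s(n))), p := op(h(n, s(op(s(5), 5)), 5), s(n)).
Delete trivial equation n ≐ n.
Decompose op/2: y1 ≐ op(h(5, n, op(h(n, s(op(s(5), 5)), 5), s(n))), op(s(5), 5)),  x1 ≐ n.
Bind y1 := op(h(5, n, op(h(n, s(op(s(5), 5)), 5), s(n))), op(s(5), 5)); no other remaining equation mentions y1.
Bind x1 := n.
MGU = { x := 5, y2 := s(5), y := h(5, n, op(h(n, s(op(s(5), 5)), 5), s(n))), w := op(s(5), 5), p := op(h(n, s(op(s(5), 5)), 5), s(n)), z := 5, v := s(op(s(5), 5)), y1 := op(h(5, n, op(h(n, s(op(s(5), 5)), 5), s(n))), op(s(5), 5)), x1 := n }, so v := s(op(s(5), 5)).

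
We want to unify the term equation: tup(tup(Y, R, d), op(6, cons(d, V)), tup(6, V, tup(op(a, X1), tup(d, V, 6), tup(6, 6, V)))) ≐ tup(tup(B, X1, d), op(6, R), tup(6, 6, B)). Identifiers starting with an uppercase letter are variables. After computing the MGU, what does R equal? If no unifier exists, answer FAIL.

Decompose tup/3: tup(Y, R, d) ≐ tup(B, X1, d),  op(6, cons(d, V)) ≐ op(6, R),  tup(6, V, tup(op(a, X1), tup(d, V, 6), tup(6, 6, V))) ≐ tup(6, 6, B).
Decompose tup/3: Y ≐ B,  R ≐ X1,  d ≐ d.
Bind Y := B; no other remaining equation mentions Y.
Bind R := X1; substituting into the one remaining equation that mentions R gives: op(6, cons(d, V)) ≐ op(6, X1).
Delete trivial equation d ≐ d.
Decompose op/2: 6 ≐ 6,  cons(d, V) ≐ X1.
Delete trivial equation 6 ≐ 6.
Bind X1 := cons(d, V); substituting into the remaining equation gives: tup(6, V, tup(op(a, cons(d, V)), tup(d, V, 6), tup(6, 6, V))) ≐ tup(6, 6, B). Substituting into the earlier binding gives R := cons(d, V).
Decompose tup/3: 6 ≐ 6,  V ≐ 6,  tup(op(a, cons(d, V)), tup(d, V, 6), tup(6, 6, V)) ≐ B.
Delete trivial equation 6 ≐ 6.
Bind V := 6; substituting into the remaining equation gives: tup(op(a, cons(d, 6)), tup(d, 6, 6), tup(6, 6, 6)) ≐ B. Substituting into the earlier bindings gives R := cons(d, 6), X1 := cons(d, 6).
Bind B := tup(op(a, cons(d, 6)), tup(d, 6, 6), tup(6, 6, 6)). Substituting into the earlier binding gives Y := tup(op(a, cons(d, 6)), tup(d, 6, 6), tup(6, 6, 6)).
MGU = { Y := tup(op(a, cons(d, 6)), tup(d, 6, 6), tup(6, 6, 6)), R := cons(d, 6), X1 := cons(d, 6), V := 6, B := tup(op(a, cons(d, 6)), tup(d, 6, 6), tup(6, 6, 6)) }, so R := cons(d, 6).

cons(d, 6)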